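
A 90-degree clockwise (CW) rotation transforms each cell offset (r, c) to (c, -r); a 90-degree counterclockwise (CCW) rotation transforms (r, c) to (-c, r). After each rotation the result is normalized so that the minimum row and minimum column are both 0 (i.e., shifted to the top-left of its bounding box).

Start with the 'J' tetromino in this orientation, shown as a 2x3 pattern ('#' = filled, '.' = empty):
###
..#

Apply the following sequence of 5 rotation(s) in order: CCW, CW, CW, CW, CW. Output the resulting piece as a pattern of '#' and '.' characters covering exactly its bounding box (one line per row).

Answer: ##
#.
#.

Derivation:
Start:
###
..#
After rotation 1 (CCW):
##
#.
#.
After rotation 2 (CW):
###
..#
After rotation 3 (CW):
.#
.#
##
After rotation 4 (CW):
#..
###
After rotation 5 (CW):
##
#.
#.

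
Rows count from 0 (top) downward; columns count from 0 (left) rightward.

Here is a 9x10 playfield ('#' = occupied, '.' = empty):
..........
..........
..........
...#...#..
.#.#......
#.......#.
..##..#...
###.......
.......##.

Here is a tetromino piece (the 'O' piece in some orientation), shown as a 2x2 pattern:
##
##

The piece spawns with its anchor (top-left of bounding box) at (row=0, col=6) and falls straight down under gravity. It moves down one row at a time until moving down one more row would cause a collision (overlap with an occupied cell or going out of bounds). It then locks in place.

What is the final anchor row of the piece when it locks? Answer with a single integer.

Answer: 1

Derivation:
Spawn at (row=0, col=6). Try each row:
  row 0: fits
  row 1: fits
  row 2: blocked -> lock at row 1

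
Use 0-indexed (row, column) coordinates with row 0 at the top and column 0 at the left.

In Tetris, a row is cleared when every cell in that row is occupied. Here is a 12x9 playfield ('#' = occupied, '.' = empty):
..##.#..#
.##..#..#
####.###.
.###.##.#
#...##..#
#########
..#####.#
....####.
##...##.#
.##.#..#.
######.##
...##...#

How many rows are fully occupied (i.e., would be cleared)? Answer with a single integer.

Check each row:
  row 0: 5 empty cells -> not full
  row 1: 5 empty cells -> not full
  row 2: 2 empty cells -> not full
  row 3: 3 empty cells -> not full
  row 4: 5 empty cells -> not full
  row 5: 0 empty cells -> FULL (clear)
  row 6: 3 empty cells -> not full
  row 7: 5 empty cells -> not full
  row 8: 4 empty cells -> not full
  row 9: 5 empty cells -> not full
  row 10: 1 empty cell -> not full
  row 11: 6 empty cells -> not full
Total rows cleared: 1

Answer: 1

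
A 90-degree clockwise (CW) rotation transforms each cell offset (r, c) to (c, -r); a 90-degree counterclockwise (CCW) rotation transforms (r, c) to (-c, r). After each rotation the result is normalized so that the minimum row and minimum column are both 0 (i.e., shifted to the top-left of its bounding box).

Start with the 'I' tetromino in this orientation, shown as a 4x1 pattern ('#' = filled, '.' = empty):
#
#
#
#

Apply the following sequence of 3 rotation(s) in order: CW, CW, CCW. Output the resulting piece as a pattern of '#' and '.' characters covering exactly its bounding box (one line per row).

Answer: ####

Derivation:
Start:
#
#
#
#
After rotation 1 (CW):
####
After rotation 2 (CW):
#
#
#
#
After rotation 3 (CCW):
####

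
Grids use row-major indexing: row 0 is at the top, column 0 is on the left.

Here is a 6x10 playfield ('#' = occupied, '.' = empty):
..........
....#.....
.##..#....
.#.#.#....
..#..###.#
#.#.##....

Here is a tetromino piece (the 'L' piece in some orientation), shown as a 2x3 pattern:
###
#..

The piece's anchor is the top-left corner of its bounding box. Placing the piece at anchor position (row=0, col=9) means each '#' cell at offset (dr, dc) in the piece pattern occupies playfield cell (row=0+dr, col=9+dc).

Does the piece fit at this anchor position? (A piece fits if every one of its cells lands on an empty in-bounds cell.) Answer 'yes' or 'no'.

Check each piece cell at anchor (0, 9):
  offset (0,0) -> (0,9): empty -> OK
  offset (0,1) -> (0,10): out of bounds -> FAIL
  offset (0,2) -> (0,11): out of bounds -> FAIL
  offset (1,0) -> (1,9): empty -> OK
All cells valid: no

Answer: no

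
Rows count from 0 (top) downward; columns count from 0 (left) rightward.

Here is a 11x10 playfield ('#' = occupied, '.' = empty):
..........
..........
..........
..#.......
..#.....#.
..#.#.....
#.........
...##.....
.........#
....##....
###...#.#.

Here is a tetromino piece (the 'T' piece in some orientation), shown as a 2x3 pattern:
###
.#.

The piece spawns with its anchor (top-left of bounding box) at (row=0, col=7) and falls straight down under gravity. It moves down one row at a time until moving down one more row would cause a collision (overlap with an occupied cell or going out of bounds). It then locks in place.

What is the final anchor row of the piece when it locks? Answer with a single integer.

Spawn at (row=0, col=7). Try each row:
  row 0: fits
  row 1: fits
  row 2: fits
  row 3: blocked -> lock at row 2

Answer: 2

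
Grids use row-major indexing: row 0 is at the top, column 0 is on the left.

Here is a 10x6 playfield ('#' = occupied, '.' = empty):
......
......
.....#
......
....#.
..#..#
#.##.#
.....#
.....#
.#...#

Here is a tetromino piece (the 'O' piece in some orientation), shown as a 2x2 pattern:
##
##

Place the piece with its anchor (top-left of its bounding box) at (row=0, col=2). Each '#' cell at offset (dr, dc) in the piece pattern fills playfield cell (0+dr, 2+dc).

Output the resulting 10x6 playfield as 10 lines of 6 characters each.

Fill (0+0,2+0) = (0,2)
Fill (0+0,2+1) = (0,3)
Fill (0+1,2+0) = (1,2)
Fill (0+1,2+1) = (1,3)

Answer: ..##..
..##..
.....#
......
....#.
..#..#
#.##.#
.....#
.....#
.#...#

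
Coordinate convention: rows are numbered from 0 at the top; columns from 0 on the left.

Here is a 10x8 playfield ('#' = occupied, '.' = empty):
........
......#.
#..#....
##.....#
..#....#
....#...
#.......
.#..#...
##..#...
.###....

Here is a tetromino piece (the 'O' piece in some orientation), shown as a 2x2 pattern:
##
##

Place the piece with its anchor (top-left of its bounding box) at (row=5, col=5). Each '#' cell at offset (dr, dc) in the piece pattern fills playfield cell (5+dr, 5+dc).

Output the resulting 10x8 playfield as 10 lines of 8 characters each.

Answer: ........
......#.
#..#....
##.....#
..#....#
....###.
#....##.
.#..#...
##..#...
.###....

Derivation:
Fill (5+0,5+0) = (5,5)
Fill (5+0,5+1) = (5,6)
Fill (5+1,5+0) = (6,5)
Fill (5+1,5+1) = (6,6)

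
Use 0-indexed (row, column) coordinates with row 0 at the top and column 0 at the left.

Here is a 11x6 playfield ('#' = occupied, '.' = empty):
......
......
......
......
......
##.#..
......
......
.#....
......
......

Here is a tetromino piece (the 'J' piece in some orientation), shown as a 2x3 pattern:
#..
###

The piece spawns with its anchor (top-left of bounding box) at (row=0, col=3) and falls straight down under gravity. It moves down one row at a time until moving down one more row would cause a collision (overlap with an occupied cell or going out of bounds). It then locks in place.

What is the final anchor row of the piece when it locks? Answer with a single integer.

Spawn at (row=0, col=3). Try each row:
  row 0: fits
  row 1: fits
  row 2: fits
  row 3: fits
  row 4: blocked -> lock at row 3

Answer: 3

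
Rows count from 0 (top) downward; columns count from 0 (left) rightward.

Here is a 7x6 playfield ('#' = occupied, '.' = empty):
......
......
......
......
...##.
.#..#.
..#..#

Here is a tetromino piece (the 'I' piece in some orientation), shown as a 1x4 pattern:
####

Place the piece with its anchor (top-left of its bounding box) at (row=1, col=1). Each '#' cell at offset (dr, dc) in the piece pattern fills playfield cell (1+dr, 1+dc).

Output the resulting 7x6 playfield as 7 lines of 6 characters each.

Answer: ......
.####.
......
......
...##.
.#..#.
..#..#

Derivation:
Fill (1+0,1+0) = (1,1)
Fill (1+0,1+1) = (1,2)
Fill (1+0,1+2) = (1,3)
Fill (1+0,1+3) = (1,4)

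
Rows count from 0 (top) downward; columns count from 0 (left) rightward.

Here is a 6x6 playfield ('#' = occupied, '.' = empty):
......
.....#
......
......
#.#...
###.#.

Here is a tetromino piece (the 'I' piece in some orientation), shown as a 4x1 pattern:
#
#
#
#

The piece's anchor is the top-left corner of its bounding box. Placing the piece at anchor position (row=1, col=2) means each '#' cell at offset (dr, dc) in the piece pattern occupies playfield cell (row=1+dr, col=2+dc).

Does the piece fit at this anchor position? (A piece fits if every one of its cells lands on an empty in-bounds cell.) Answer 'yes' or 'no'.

Check each piece cell at anchor (1, 2):
  offset (0,0) -> (1,2): empty -> OK
  offset (1,0) -> (2,2): empty -> OK
  offset (2,0) -> (3,2): empty -> OK
  offset (3,0) -> (4,2): occupied ('#') -> FAIL
All cells valid: no

Answer: no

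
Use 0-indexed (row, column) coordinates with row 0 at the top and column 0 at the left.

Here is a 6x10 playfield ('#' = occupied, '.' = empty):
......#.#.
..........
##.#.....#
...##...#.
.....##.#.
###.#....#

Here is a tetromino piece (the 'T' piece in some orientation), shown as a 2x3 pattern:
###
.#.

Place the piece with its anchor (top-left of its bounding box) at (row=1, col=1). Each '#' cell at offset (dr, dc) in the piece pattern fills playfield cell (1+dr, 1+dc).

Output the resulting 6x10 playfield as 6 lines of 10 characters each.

Answer: ......#.#.
.###......
####.....#
...##...#.
.....##.#.
###.#....#

Derivation:
Fill (1+0,1+0) = (1,1)
Fill (1+0,1+1) = (1,2)
Fill (1+0,1+2) = (1,3)
Fill (1+1,1+1) = (2,2)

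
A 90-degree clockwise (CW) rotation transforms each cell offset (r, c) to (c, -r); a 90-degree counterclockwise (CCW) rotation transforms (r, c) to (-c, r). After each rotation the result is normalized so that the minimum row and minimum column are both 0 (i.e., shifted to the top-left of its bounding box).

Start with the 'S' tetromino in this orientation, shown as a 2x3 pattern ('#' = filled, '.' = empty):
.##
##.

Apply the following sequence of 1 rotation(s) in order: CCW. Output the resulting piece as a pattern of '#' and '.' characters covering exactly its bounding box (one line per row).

Start:
.##
##.
After rotation 1 (CCW):
#.
##
.#

Answer: #.
##
.#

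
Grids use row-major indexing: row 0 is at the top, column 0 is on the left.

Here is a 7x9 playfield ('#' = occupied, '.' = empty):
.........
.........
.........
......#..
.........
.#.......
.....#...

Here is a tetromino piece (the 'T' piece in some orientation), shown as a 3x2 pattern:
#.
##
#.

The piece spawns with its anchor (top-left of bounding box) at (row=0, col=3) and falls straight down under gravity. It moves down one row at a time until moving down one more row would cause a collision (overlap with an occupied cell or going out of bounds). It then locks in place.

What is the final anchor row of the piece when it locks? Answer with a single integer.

Answer: 4

Derivation:
Spawn at (row=0, col=3). Try each row:
  row 0: fits
  row 1: fits
  row 2: fits
  row 3: fits
  row 4: fits
  row 5: blocked -> lock at row 4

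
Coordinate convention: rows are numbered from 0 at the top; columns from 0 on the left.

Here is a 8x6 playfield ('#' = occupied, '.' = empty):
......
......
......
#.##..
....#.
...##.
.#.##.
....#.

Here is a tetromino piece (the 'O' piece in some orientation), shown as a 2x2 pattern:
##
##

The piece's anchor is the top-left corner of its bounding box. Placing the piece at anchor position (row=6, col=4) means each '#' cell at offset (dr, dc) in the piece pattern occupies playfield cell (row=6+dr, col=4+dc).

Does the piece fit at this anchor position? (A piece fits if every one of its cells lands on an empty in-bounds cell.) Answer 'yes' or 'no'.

Check each piece cell at anchor (6, 4):
  offset (0,0) -> (6,4): occupied ('#') -> FAIL
  offset (0,1) -> (6,5): empty -> OK
  offset (1,0) -> (7,4): occupied ('#') -> FAIL
  offset (1,1) -> (7,5): empty -> OK
All cells valid: no

Answer: no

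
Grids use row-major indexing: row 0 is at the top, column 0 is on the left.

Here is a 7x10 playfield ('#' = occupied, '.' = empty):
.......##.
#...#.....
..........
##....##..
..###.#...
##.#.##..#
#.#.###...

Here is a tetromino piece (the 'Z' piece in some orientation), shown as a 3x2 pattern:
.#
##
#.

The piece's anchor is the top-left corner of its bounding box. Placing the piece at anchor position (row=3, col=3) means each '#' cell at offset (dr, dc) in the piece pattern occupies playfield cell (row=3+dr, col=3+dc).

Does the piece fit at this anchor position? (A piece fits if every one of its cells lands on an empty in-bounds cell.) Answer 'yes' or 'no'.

Check each piece cell at anchor (3, 3):
  offset (0,1) -> (3,4): empty -> OK
  offset (1,0) -> (4,3): occupied ('#') -> FAIL
  offset (1,1) -> (4,4): occupied ('#') -> FAIL
  offset (2,0) -> (5,3): occupied ('#') -> FAIL
All cells valid: no

Answer: no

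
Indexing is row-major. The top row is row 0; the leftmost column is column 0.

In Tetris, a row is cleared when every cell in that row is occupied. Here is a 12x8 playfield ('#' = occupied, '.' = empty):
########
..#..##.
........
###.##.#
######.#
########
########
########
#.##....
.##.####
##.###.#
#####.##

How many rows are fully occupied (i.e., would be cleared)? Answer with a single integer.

Check each row:
  row 0: 0 empty cells -> FULL (clear)
  row 1: 5 empty cells -> not full
  row 2: 8 empty cells -> not full
  row 3: 2 empty cells -> not full
  row 4: 1 empty cell -> not full
  row 5: 0 empty cells -> FULL (clear)
  row 6: 0 empty cells -> FULL (clear)
  row 7: 0 empty cells -> FULL (clear)
  row 8: 5 empty cells -> not full
  row 9: 2 empty cells -> not full
  row 10: 2 empty cells -> not full
  row 11: 1 empty cell -> not full
Total rows cleared: 4

Answer: 4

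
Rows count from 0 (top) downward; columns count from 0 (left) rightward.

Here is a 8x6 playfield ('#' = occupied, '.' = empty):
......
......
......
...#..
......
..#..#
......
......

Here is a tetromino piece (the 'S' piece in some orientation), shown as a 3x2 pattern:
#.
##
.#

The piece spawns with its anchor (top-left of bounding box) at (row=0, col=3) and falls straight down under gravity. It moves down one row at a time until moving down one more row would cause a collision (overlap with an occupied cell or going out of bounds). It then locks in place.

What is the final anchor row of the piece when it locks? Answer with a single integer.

Answer: 1

Derivation:
Spawn at (row=0, col=3). Try each row:
  row 0: fits
  row 1: fits
  row 2: blocked -> lock at row 1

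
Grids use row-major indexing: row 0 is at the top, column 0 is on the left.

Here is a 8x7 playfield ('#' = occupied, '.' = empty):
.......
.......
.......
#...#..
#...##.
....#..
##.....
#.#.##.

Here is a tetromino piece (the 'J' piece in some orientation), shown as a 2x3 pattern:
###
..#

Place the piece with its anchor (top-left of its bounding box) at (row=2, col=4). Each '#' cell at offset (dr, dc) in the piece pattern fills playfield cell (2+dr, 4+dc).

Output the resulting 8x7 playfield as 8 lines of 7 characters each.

Answer: .......
.......
....###
#...#.#
#...##.
....#..
##.....
#.#.##.

Derivation:
Fill (2+0,4+0) = (2,4)
Fill (2+0,4+1) = (2,5)
Fill (2+0,4+2) = (2,6)
Fill (2+1,4+2) = (3,6)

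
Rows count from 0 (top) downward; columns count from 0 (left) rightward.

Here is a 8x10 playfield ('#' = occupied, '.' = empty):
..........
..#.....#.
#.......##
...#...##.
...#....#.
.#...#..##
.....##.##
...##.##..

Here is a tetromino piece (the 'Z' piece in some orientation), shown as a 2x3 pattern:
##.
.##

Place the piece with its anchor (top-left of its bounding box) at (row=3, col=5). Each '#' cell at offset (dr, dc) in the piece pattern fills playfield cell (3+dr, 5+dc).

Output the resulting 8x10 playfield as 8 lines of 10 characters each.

Fill (3+0,5+0) = (3,5)
Fill (3+0,5+1) = (3,6)
Fill (3+1,5+1) = (4,6)
Fill (3+1,5+2) = (4,7)

Answer: ..........
..#.....#.
#.......##
...#.####.
...#..###.
.#...#..##
.....##.##
...##.##..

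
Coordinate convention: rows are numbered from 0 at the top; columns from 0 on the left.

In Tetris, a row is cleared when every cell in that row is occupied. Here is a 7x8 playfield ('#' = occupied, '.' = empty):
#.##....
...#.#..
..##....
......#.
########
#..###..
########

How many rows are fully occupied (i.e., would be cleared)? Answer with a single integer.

Answer: 2

Derivation:
Check each row:
  row 0: 5 empty cells -> not full
  row 1: 6 empty cells -> not full
  row 2: 6 empty cells -> not full
  row 3: 7 empty cells -> not full
  row 4: 0 empty cells -> FULL (clear)
  row 5: 4 empty cells -> not full
  row 6: 0 empty cells -> FULL (clear)
Total rows cleared: 2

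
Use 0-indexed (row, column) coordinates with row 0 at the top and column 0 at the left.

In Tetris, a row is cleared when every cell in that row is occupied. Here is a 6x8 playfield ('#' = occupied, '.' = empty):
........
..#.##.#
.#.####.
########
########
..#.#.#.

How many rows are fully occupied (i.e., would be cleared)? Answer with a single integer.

Check each row:
  row 0: 8 empty cells -> not full
  row 1: 4 empty cells -> not full
  row 2: 3 empty cells -> not full
  row 3: 0 empty cells -> FULL (clear)
  row 4: 0 empty cells -> FULL (clear)
  row 5: 5 empty cells -> not full
Total rows cleared: 2

Answer: 2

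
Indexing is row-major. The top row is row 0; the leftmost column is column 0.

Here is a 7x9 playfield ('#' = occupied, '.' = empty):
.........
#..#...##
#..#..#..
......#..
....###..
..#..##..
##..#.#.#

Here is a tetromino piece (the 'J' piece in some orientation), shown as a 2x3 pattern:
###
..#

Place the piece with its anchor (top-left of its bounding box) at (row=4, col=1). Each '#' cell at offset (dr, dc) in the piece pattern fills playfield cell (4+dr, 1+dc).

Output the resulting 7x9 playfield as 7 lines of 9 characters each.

Answer: .........
#..#...##
#..#..#..
......#..
.######..
..##.##..
##..#.#.#

Derivation:
Fill (4+0,1+0) = (4,1)
Fill (4+0,1+1) = (4,2)
Fill (4+0,1+2) = (4,3)
Fill (4+1,1+2) = (5,3)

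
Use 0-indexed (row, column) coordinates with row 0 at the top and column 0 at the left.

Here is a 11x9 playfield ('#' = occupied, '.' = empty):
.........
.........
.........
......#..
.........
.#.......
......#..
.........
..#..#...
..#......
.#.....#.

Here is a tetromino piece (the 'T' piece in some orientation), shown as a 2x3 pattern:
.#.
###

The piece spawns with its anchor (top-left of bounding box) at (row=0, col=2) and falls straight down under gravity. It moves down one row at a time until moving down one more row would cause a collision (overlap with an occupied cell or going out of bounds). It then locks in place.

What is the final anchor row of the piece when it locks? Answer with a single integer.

Answer: 6

Derivation:
Spawn at (row=0, col=2). Try each row:
  row 0: fits
  row 1: fits
  row 2: fits
  row 3: fits
  row 4: fits
  row 5: fits
  row 6: fits
  row 7: blocked -> lock at row 6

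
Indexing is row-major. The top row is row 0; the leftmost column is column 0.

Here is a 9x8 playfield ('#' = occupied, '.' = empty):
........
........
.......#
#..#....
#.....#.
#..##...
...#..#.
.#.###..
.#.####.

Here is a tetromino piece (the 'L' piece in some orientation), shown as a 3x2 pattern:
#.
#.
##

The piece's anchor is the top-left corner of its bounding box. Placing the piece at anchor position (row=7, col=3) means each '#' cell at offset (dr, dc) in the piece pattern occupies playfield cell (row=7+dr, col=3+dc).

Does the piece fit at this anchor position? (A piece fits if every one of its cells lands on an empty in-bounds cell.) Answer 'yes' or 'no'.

Check each piece cell at anchor (7, 3):
  offset (0,0) -> (7,3): occupied ('#') -> FAIL
  offset (1,0) -> (8,3): occupied ('#') -> FAIL
  offset (2,0) -> (9,3): out of bounds -> FAIL
  offset (2,1) -> (9,4): out of bounds -> FAIL
All cells valid: no

Answer: no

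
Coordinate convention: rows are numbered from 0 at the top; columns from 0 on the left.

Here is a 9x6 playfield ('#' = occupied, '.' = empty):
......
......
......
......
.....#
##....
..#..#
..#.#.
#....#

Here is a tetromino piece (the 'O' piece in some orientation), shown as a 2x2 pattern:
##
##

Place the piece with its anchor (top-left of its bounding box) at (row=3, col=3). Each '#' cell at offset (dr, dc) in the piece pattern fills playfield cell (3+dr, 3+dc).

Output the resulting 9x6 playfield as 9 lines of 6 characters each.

Answer: ......
......
......
...##.
...###
##....
..#..#
..#.#.
#....#

Derivation:
Fill (3+0,3+0) = (3,3)
Fill (3+0,3+1) = (3,4)
Fill (3+1,3+0) = (4,3)
Fill (3+1,3+1) = (4,4)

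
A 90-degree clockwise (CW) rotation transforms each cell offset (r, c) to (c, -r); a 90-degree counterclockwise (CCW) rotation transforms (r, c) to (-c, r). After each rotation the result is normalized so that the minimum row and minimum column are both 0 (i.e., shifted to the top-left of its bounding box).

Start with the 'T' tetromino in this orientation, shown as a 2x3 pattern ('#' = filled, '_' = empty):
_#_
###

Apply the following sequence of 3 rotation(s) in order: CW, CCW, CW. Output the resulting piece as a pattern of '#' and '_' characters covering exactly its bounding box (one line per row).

Start:
_#_
###
After rotation 1 (CW):
#_
##
#_
After rotation 2 (CCW):
_#_
###
After rotation 3 (CW):
#_
##
#_

Answer: #_
##
#_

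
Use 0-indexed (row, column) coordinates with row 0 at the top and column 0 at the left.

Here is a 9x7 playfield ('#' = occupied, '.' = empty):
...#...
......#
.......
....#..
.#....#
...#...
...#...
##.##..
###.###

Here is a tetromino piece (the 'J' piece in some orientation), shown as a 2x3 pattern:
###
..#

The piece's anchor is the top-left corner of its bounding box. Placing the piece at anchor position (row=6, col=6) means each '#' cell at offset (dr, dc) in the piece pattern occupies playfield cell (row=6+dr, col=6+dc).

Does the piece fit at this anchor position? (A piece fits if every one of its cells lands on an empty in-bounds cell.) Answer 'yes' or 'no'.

Answer: no

Derivation:
Check each piece cell at anchor (6, 6):
  offset (0,0) -> (6,6): empty -> OK
  offset (0,1) -> (6,7): out of bounds -> FAIL
  offset (0,2) -> (6,8): out of bounds -> FAIL
  offset (1,2) -> (7,8): out of bounds -> FAIL
All cells valid: no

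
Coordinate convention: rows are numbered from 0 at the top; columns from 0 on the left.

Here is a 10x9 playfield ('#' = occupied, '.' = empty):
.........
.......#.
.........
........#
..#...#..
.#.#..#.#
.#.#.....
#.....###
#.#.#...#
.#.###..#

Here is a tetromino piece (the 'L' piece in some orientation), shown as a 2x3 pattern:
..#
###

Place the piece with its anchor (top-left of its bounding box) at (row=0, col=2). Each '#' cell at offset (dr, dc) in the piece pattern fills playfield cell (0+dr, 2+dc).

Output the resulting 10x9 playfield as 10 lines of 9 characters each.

Answer: ....#....
..###..#.
.........
........#
..#...#..
.#.#..#.#
.#.#.....
#.....###
#.#.#...#
.#.###..#

Derivation:
Fill (0+0,2+2) = (0,4)
Fill (0+1,2+0) = (1,2)
Fill (0+1,2+1) = (1,3)
Fill (0+1,2+2) = (1,4)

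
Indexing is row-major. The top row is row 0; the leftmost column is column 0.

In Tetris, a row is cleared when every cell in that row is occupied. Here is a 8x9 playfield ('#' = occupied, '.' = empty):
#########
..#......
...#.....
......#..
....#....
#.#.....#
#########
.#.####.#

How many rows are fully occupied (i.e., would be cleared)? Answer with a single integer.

Check each row:
  row 0: 0 empty cells -> FULL (clear)
  row 1: 8 empty cells -> not full
  row 2: 8 empty cells -> not full
  row 3: 8 empty cells -> not full
  row 4: 8 empty cells -> not full
  row 5: 6 empty cells -> not full
  row 6: 0 empty cells -> FULL (clear)
  row 7: 3 empty cells -> not full
Total rows cleared: 2

Answer: 2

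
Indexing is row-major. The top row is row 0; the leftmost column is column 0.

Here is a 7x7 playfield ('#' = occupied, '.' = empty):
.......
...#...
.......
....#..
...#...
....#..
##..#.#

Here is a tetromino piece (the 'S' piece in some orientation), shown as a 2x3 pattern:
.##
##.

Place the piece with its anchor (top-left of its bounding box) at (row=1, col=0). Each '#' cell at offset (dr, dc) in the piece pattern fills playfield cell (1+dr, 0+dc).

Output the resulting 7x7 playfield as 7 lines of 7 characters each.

Fill (1+0,0+1) = (1,1)
Fill (1+0,0+2) = (1,2)
Fill (1+1,0+0) = (2,0)
Fill (1+1,0+1) = (2,1)

Answer: .......
.###...
##.....
....#..
...#...
....#..
##..#.#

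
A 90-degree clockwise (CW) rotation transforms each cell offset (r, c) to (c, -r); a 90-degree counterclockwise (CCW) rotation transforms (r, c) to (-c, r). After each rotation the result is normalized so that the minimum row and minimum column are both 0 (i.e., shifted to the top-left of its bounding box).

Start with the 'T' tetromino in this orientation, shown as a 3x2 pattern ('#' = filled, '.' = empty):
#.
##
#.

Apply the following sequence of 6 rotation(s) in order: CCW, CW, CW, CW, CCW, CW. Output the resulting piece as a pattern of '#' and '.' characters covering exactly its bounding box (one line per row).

Start:
#.
##
#.
After rotation 1 (CCW):
.#.
###
After rotation 2 (CW):
#.
##
#.
After rotation 3 (CW):
###
.#.
After rotation 4 (CW):
.#
##
.#
After rotation 5 (CCW):
###
.#.
After rotation 6 (CW):
.#
##
.#

Answer: .#
##
.#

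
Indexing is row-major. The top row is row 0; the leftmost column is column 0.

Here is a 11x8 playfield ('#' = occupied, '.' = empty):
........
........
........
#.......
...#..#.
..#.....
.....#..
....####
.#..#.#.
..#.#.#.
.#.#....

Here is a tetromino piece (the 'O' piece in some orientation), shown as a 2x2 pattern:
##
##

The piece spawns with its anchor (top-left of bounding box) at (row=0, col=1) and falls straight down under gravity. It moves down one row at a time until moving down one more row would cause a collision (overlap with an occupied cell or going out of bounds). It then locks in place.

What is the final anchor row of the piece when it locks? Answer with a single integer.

Answer: 3

Derivation:
Spawn at (row=0, col=1). Try each row:
  row 0: fits
  row 1: fits
  row 2: fits
  row 3: fits
  row 4: blocked -> lock at row 3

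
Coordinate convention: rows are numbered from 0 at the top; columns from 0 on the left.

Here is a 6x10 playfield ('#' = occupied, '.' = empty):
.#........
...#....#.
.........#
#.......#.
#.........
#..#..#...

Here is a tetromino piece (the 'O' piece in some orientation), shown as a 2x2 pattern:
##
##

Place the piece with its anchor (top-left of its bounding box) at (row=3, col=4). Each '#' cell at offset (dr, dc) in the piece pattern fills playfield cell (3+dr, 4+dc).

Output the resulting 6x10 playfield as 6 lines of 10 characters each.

Answer: .#........
...#....#.
.........#
#...##..#.
#...##....
#..#..#...

Derivation:
Fill (3+0,4+0) = (3,4)
Fill (3+0,4+1) = (3,5)
Fill (3+1,4+0) = (4,4)
Fill (3+1,4+1) = (4,5)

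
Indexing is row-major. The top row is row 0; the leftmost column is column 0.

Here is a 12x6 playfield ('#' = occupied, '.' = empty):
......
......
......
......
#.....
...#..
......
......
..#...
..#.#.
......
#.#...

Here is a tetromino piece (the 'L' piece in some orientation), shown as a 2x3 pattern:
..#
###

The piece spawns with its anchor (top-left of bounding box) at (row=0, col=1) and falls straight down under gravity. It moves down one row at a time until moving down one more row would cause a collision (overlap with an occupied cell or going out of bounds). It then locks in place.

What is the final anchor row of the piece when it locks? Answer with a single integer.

Spawn at (row=0, col=1). Try each row:
  row 0: fits
  row 1: fits
  row 2: fits
  row 3: fits
  row 4: blocked -> lock at row 3

Answer: 3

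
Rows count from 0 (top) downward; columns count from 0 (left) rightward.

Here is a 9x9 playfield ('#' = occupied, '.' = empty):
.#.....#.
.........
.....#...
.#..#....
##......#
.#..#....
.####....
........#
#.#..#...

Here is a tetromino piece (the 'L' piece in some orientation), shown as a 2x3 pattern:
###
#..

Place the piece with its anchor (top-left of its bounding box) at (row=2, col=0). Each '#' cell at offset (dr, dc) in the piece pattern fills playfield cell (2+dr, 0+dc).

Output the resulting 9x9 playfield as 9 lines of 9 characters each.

Fill (2+0,0+0) = (2,0)
Fill (2+0,0+1) = (2,1)
Fill (2+0,0+2) = (2,2)
Fill (2+1,0+0) = (3,0)

Answer: .#.....#.
.........
###..#...
##..#....
##......#
.#..#....
.####....
........#
#.#..#...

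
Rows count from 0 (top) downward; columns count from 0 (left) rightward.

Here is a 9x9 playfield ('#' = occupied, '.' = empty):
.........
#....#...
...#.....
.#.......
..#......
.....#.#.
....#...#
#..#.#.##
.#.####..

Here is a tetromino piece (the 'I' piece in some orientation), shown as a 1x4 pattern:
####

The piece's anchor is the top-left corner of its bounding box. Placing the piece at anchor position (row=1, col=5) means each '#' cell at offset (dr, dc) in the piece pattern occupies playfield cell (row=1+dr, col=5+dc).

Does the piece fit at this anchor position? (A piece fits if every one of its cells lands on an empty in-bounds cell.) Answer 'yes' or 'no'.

Answer: no

Derivation:
Check each piece cell at anchor (1, 5):
  offset (0,0) -> (1,5): occupied ('#') -> FAIL
  offset (0,1) -> (1,6): empty -> OK
  offset (0,2) -> (1,7): empty -> OK
  offset (0,3) -> (1,8): empty -> OK
All cells valid: no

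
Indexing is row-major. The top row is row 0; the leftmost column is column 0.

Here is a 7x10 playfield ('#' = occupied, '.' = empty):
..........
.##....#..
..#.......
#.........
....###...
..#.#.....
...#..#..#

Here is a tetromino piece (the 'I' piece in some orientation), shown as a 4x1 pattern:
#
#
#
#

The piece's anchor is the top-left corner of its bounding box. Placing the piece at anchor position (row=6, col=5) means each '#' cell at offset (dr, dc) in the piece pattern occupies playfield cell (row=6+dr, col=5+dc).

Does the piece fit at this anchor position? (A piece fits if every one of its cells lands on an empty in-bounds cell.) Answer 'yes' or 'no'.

Answer: no

Derivation:
Check each piece cell at anchor (6, 5):
  offset (0,0) -> (6,5): empty -> OK
  offset (1,0) -> (7,5): out of bounds -> FAIL
  offset (2,0) -> (8,5): out of bounds -> FAIL
  offset (3,0) -> (9,5): out of bounds -> FAIL
All cells valid: no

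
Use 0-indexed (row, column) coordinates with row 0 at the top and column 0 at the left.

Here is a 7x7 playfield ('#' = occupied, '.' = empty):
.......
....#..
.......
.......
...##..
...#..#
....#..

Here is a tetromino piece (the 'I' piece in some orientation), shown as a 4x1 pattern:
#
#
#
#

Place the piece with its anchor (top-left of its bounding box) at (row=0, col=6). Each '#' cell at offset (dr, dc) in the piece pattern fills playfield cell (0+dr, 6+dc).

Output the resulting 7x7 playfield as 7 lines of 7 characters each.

Fill (0+0,6+0) = (0,6)
Fill (0+1,6+0) = (1,6)
Fill (0+2,6+0) = (2,6)
Fill (0+3,6+0) = (3,6)

Answer: ......#
....#.#
......#
......#
...##..
...#..#
....#..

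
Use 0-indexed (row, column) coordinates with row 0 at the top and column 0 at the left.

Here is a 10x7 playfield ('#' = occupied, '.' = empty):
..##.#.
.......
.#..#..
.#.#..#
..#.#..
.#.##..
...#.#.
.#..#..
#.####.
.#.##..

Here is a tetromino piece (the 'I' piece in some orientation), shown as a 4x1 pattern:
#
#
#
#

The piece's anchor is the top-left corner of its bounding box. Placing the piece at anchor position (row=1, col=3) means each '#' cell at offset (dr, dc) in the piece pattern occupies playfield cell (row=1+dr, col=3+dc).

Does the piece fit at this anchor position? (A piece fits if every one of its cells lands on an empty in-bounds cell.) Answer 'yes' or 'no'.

Check each piece cell at anchor (1, 3):
  offset (0,0) -> (1,3): empty -> OK
  offset (1,0) -> (2,3): empty -> OK
  offset (2,0) -> (3,3): occupied ('#') -> FAIL
  offset (3,0) -> (4,3): empty -> OK
All cells valid: no

Answer: no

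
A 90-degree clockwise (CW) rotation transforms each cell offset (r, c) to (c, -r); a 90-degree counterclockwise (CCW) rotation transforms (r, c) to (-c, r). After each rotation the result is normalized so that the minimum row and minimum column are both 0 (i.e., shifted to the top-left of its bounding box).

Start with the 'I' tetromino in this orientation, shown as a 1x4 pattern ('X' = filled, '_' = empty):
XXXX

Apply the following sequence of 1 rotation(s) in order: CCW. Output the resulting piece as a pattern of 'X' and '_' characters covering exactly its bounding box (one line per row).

Answer: X
X
X
X

Derivation:
Start:
XXXX
After rotation 1 (CCW):
X
X
X
X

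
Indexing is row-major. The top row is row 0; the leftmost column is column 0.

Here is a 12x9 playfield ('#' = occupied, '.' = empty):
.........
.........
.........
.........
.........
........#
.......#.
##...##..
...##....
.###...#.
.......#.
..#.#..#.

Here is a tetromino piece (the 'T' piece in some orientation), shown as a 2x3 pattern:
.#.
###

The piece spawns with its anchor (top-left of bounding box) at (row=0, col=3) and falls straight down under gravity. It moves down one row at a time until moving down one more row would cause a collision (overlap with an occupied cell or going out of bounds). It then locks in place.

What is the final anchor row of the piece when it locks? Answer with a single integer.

Spawn at (row=0, col=3). Try each row:
  row 0: fits
  row 1: fits
  row 2: fits
  row 3: fits
  row 4: fits
  row 5: fits
  row 6: blocked -> lock at row 5

Answer: 5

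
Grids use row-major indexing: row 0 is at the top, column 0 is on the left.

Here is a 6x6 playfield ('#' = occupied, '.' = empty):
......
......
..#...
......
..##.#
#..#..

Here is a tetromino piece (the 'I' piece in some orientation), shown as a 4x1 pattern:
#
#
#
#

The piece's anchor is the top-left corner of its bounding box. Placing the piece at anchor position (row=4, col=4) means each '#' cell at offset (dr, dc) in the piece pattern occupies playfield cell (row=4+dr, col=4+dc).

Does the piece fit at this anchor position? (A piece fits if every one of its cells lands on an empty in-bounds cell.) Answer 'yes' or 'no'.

Check each piece cell at anchor (4, 4):
  offset (0,0) -> (4,4): empty -> OK
  offset (1,0) -> (5,4): empty -> OK
  offset (2,0) -> (6,4): out of bounds -> FAIL
  offset (3,0) -> (7,4): out of bounds -> FAIL
All cells valid: no

Answer: no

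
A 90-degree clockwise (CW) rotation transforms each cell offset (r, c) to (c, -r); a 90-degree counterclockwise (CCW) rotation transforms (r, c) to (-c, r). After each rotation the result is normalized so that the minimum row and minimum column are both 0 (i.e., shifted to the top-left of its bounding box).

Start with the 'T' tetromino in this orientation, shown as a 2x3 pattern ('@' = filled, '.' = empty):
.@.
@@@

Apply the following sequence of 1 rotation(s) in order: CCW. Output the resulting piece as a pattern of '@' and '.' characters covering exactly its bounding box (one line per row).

Answer: .@
@@
.@

Derivation:
Start:
.@.
@@@
After rotation 1 (CCW):
.@
@@
.@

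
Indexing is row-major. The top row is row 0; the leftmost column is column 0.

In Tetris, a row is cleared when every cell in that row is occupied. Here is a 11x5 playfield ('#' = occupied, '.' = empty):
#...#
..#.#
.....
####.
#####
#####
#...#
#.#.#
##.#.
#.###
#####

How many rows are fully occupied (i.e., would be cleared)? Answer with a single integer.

Answer: 3

Derivation:
Check each row:
  row 0: 3 empty cells -> not full
  row 1: 3 empty cells -> not full
  row 2: 5 empty cells -> not full
  row 3: 1 empty cell -> not full
  row 4: 0 empty cells -> FULL (clear)
  row 5: 0 empty cells -> FULL (clear)
  row 6: 3 empty cells -> not full
  row 7: 2 empty cells -> not full
  row 8: 2 empty cells -> not full
  row 9: 1 empty cell -> not full
  row 10: 0 empty cells -> FULL (clear)
Total rows cleared: 3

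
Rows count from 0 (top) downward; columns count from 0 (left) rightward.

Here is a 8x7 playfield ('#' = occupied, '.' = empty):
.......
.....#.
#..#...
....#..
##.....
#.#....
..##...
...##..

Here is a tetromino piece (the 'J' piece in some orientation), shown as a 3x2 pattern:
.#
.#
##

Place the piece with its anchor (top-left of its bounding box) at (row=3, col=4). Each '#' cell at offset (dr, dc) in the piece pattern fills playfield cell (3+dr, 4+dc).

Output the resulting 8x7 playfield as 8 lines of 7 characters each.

Fill (3+0,4+1) = (3,5)
Fill (3+1,4+1) = (4,5)
Fill (3+2,4+0) = (5,4)
Fill (3+2,4+1) = (5,5)

Answer: .......
.....#.
#..#...
....##.
##...#.
#.#.##.
..##...
...##..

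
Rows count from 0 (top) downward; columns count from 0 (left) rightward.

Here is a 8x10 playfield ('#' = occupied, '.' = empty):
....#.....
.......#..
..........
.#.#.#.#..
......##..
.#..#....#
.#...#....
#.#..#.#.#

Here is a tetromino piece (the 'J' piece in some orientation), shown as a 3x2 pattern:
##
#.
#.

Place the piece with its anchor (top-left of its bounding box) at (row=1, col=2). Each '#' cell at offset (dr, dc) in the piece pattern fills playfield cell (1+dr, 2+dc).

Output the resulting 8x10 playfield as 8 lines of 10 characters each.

Fill (1+0,2+0) = (1,2)
Fill (1+0,2+1) = (1,3)
Fill (1+1,2+0) = (2,2)
Fill (1+2,2+0) = (3,2)

Answer: ....#.....
..##...#..
..#.......
.###.#.#..
......##..
.#..#....#
.#...#....
#.#..#.#.#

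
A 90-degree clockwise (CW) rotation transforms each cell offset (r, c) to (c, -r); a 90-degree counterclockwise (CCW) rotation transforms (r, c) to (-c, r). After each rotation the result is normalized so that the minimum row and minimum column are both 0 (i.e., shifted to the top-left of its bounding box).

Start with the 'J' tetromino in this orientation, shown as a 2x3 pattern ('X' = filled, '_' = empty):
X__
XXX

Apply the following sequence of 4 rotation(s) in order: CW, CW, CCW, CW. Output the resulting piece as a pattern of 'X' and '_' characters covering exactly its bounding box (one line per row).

Start:
X__
XXX
After rotation 1 (CW):
XX
X_
X_
After rotation 2 (CW):
XXX
__X
After rotation 3 (CCW):
XX
X_
X_
After rotation 4 (CW):
XXX
__X

Answer: XXX
__X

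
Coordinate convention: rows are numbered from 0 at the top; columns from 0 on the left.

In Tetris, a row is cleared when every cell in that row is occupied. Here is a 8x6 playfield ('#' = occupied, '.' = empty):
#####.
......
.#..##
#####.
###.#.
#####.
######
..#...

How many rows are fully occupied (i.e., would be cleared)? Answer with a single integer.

Answer: 1

Derivation:
Check each row:
  row 0: 1 empty cell -> not full
  row 1: 6 empty cells -> not full
  row 2: 3 empty cells -> not full
  row 3: 1 empty cell -> not full
  row 4: 2 empty cells -> not full
  row 5: 1 empty cell -> not full
  row 6: 0 empty cells -> FULL (clear)
  row 7: 5 empty cells -> not full
Total rows cleared: 1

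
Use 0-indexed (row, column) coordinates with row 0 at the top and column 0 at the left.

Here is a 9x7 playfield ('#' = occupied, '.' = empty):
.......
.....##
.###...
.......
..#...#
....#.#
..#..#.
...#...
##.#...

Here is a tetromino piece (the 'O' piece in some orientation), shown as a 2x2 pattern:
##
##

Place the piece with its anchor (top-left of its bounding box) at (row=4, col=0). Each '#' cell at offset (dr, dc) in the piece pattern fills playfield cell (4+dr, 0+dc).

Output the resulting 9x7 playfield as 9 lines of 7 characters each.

Answer: .......
.....##
.###...
.......
###...#
##..#.#
..#..#.
...#...
##.#...

Derivation:
Fill (4+0,0+0) = (4,0)
Fill (4+0,0+1) = (4,1)
Fill (4+1,0+0) = (5,0)
Fill (4+1,0+1) = (5,1)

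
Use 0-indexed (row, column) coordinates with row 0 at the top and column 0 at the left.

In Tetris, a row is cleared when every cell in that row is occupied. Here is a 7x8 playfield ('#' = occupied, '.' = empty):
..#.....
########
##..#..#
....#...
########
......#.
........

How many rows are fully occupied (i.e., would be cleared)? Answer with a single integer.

Check each row:
  row 0: 7 empty cells -> not full
  row 1: 0 empty cells -> FULL (clear)
  row 2: 4 empty cells -> not full
  row 3: 7 empty cells -> not full
  row 4: 0 empty cells -> FULL (clear)
  row 5: 7 empty cells -> not full
  row 6: 8 empty cells -> not full
Total rows cleared: 2

Answer: 2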